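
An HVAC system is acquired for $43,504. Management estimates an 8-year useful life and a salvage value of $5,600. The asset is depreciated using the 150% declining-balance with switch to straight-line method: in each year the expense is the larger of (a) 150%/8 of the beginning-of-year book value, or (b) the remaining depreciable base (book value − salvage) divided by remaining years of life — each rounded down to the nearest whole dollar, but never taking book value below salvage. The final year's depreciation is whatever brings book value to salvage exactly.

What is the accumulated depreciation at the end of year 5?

$28,099

Depreciable base = $43,504 − $5,600 = $37,904.
Year 1: DB = ⌊$43,504 × 150%/8⌋ = $8,157; SL = ⌊$37,904/8⌋ = $4,738 → take DB $8,157. Book value $35,347.
Year 2: DB = ⌊$35,347 × 150%/8⌋ = $6,627; SL = ⌊$29,747/7⌋ = $4,249 → take DB $6,627. Book value $28,720.
Year 3: DB = ⌊$28,720 × 150%/8⌋ = $5,385; SL = ⌊$23,120/6⌋ = $3,853 → take DB $5,385. Book value $23,335.
Year 4: DB = ⌊$23,335 × 150%/8⌋ = $4,375; SL = ⌊$17,735/5⌋ = $3,547 → take DB $4,375. Book value $18,960.
Year 5: DB = ⌊$18,960 × 150%/8⌋ = $3,555; SL = ⌊$13,360/4⌋ = $3,340 → take DB $3,555. Book value $15,405.
Accumulated through year 5 = $43,504 − $15,405 = $28,099.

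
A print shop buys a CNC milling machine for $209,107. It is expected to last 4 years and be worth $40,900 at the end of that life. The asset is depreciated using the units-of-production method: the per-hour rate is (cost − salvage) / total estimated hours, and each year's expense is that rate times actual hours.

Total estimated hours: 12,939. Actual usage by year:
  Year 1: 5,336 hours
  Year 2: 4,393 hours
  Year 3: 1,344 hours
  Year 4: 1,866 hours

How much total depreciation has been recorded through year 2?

$126,477

Depreciable base = $209,107 − $40,900 = $168,207.
Rate = $168,207 / 12,939 hours = $13 per hour.
Year 1: 5,336 × $13 = $69,368. Book value $139,739.
Year 2: 4,393 × $13 = $57,109. Book value $82,630.
Accumulated through year 2 = $209,107 − $82,630 = $126,477.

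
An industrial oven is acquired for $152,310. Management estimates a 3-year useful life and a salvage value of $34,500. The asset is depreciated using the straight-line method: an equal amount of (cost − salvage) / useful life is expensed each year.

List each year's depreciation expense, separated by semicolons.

Depreciable base = $152,310 − $34,500 = $117,810.
Annual expense = $117,810 / 3 = $39,270.
End of year 1: book value $113,040.
End of year 2: book value $73,770.
End of year 3: book value $34,500.

$39,270; $39,270; $39,270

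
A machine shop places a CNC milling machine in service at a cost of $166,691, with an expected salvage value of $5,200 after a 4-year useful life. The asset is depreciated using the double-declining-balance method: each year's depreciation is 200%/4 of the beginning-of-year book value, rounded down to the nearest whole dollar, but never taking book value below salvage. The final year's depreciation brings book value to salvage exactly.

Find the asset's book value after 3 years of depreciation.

$20,837

Depreciable base = $166,691 − $5,200 = $161,491.
Year 1: ⌊$166,691 × 200%/4⌋ = $83,345. Book value $83,346.
Year 2: ⌊$83,346 × 200%/4⌋ = $41,673. Book value $41,673.
Year 3: ⌊$41,673 × 200%/4⌋ = $20,836. Book value $20,837.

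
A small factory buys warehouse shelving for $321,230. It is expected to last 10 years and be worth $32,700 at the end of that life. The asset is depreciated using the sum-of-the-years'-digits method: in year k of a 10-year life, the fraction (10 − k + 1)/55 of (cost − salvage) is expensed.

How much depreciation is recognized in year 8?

Depreciable base = $321,230 − $32,700 = $288,530.
Sum of the years' digits = 10+9+8+7+6+5+4+3+2+1 = 55.
Year 1: $288,530 × 10/55 = $52,460. Book value $268,770.
Year 2: $288,530 × 9/55 = $47,214. Book value $221,556.
Year 3: $288,530 × 8/55 = $41,968. Book value $179,588.
Year 4: $288,530 × 7/55 = $36,722. Book value $142,866.
Year 5: $288,530 × 6/55 = $31,476. Book value $111,390.
Year 6: $288,530 × 5/55 = $26,230. Book value $85,160.
Year 7: $288,530 × 4/55 = $20,984. Book value $64,176.
Year 8: $288,530 × 3/55 = $15,738. Book value $48,438.

$15,738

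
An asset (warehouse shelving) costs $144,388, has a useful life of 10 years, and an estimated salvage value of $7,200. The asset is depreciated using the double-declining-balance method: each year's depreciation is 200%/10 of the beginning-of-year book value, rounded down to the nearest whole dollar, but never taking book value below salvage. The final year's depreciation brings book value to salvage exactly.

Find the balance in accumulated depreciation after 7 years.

$114,106

Depreciable base = $144,388 − $7,200 = $137,188.
Year 1: ⌊$144,388 × 200%/10⌋ = $28,877. Book value $115,511.
Year 2: ⌊$115,511 × 200%/10⌋ = $23,102. Book value $92,409.
Year 3: ⌊$92,409 × 200%/10⌋ = $18,481. Book value $73,928.
Year 4: ⌊$73,928 × 200%/10⌋ = $14,785. Book value $59,143.
Year 5: ⌊$59,143 × 200%/10⌋ = $11,828. Book value $47,315.
Year 6: ⌊$47,315 × 200%/10⌋ = $9,463. Book value $37,852.
Year 7: ⌊$37,852 × 200%/10⌋ = $7,570. Book value $30,282.
Accumulated through year 7 = $144,388 − $30,282 = $114,106.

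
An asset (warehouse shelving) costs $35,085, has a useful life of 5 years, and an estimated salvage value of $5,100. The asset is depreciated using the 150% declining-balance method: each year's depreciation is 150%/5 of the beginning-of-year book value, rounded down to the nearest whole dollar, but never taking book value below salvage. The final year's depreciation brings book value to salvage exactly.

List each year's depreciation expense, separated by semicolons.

$10,525; $7,368; $5,157; $3,610; $3,325

Depreciable base = $35,085 − $5,100 = $29,985.
Year 1: ⌊$35,085 × 150%/5⌋ = $10,525. Book value $24,560.
Year 2: ⌊$24,560 × 150%/5⌋ = $7,368. Book value $17,192.
Year 3: ⌊$17,192 × 150%/5⌋ = $5,157. Book value $12,035.
Year 4: ⌊$12,035 × 150%/5⌋ = $3,610. Book value $8,425.
Year 5 (final): $8,425 − $5,100 = $3,325. Book value $5,100.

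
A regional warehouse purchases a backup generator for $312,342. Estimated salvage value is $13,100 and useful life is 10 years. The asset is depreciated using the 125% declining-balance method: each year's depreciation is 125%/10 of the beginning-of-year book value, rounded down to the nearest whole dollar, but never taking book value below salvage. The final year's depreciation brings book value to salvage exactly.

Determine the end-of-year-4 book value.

Depreciable base = $312,342 − $13,100 = $299,242.
Year 1: ⌊$312,342 × 125%/10⌋ = $39,042. Book value $273,300.
Year 2: ⌊$273,300 × 125%/10⌋ = $34,162. Book value $239,138.
Year 3: ⌊$239,138 × 125%/10⌋ = $29,892. Book value $209,246.
Year 4: ⌊$209,246 × 125%/10⌋ = $26,155. Book value $183,091.

$183,091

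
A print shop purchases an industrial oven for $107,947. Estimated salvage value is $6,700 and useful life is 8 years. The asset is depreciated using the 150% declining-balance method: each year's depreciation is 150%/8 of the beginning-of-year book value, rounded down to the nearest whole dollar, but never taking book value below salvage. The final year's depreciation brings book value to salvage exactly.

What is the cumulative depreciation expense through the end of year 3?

$50,046

Depreciable base = $107,947 − $6,700 = $101,247.
Year 1: ⌊$107,947 × 150%/8⌋ = $20,240. Book value $87,707.
Year 2: ⌊$87,707 × 150%/8⌋ = $16,445. Book value $71,262.
Year 3: ⌊$71,262 × 150%/8⌋ = $13,361. Book value $57,901.
Accumulated through year 3 = $107,947 − $57,901 = $50,046.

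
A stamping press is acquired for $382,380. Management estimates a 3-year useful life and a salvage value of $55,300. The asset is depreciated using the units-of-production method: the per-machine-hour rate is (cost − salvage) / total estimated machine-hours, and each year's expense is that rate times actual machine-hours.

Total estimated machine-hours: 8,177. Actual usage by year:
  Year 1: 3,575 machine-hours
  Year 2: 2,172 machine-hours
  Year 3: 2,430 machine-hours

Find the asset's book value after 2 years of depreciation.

Depreciable base = $382,380 − $55,300 = $327,080.
Rate = $327,080 / 8,177 machine-hours = $40 per machine-hour.
Year 1: 3,575 × $40 = $143,000. Book value $239,380.
Year 2: 2,172 × $40 = $86,880. Book value $152,500.

$152,500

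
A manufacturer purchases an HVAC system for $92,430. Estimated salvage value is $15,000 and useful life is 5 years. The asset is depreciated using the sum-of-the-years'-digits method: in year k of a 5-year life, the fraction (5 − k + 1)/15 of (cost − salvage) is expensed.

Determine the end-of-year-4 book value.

$20,162

Depreciable base = $92,430 − $15,000 = $77,430.
Sum of the years' digits = 5+4+3+2+1 = 15.
Year 1: $77,430 × 5/15 = $25,810. Book value $66,620.
Year 2: $77,430 × 4/15 = $20,648. Book value $45,972.
Year 3: $77,430 × 3/15 = $15,486. Book value $30,486.
Year 4: $77,430 × 2/15 = $10,324. Book value $20,162.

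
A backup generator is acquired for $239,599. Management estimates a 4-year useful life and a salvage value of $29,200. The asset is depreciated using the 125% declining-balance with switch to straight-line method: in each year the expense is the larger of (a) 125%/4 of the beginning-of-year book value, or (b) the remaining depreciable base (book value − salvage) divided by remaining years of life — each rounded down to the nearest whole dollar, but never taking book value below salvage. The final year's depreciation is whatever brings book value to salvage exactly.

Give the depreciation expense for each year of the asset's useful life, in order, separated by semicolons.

$74,874; $51,476; $42,024; $42,025

Depreciable base = $239,599 − $29,200 = $210,399.
Year 1: DB = ⌊$239,599 × 125%/4⌋ = $74,874; SL = ⌊$210,399/4⌋ = $52,599 → take DB $74,874. Book value $164,725.
Year 2: DB = ⌊$164,725 × 125%/4⌋ = $51,476; SL = ⌊$135,525/3⌋ = $45,175 → take DB $51,476. Book value $113,249.
Year 3: DB = ⌊$113,249 × 125%/4⌋ = $35,390; SL = ⌊$84,049/2⌋ = $42,024 → take SL $42,024. Book value $71,225.
Year 4 (final): $71,225 − $29,200 = $42,025. Book value $29,200.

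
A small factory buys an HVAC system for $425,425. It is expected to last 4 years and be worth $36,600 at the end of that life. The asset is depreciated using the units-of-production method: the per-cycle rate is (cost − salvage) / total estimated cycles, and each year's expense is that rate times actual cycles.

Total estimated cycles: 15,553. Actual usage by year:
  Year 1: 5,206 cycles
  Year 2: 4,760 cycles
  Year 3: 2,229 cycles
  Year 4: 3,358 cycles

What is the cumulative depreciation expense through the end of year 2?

$249,150

Depreciable base = $425,425 − $36,600 = $388,825.
Rate = $388,825 / 15,553 cycles = $25 per cycle.
Year 1: 5,206 × $25 = $130,150. Book value $295,275.
Year 2: 4,760 × $25 = $119,000. Book value $176,275.
Accumulated through year 2 = $425,425 − $176,275 = $249,150.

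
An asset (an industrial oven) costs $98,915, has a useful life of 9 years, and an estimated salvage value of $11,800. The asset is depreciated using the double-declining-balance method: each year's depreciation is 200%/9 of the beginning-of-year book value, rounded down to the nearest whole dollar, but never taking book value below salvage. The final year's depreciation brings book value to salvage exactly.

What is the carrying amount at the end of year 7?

$17,033

Depreciable base = $98,915 − $11,800 = $87,115.
Year 1: ⌊$98,915 × 200%/9⌋ = $21,981. Book value $76,934.
Year 2: ⌊$76,934 × 200%/9⌋ = $17,096. Book value $59,838.
Year 3: ⌊$59,838 × 200%/9⌋ = $13,297. Book value $46,541.
Year 4: ⌊$46,541 × 200%/9⌋ = $10,342. Book value $36,199.
Year 5: ⌊$36,199 × 200%/9⌋ = $8,044. Book value $28,155.
Year 6: ⌊$28,155 × 200%/9⌋ = $6,256. Book value $21,899.
Year 7: ⌊$21,899 × 200%/9⌋ = $4,866. Book value $17,033.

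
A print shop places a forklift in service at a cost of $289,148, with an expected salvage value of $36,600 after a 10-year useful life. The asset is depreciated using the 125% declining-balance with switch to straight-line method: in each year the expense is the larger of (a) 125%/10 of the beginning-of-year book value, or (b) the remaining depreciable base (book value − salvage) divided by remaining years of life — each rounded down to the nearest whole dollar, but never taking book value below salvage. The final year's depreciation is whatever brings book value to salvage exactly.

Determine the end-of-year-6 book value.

Depreciable base = $289,148 − $36,600 = $252,548.
Year 1: DB = ⌊$289,148 × 125%/10⌋ = $36,143; SL = ⌊$252,548/10⌋ = $25,254 → take DB $36,143. Book value $253,005.
Year 2: DB = ⌊$253,005 × 125%/10⌋ = $31,625; SL = ⌊$216,405/9⌋ = $24,045 → take DB $31,625. Book value $221,380.
Year 3: DB = ⌊$221,380 × 125%/10⌋ = $27,672; SL = ⌊$184,780/8⌋ = $23,097 → take DB $27,672. Book value $193,708.
Year 4: DB = ⌊$193,708 × 125%/10⌋ = $24,213; SL = ⌊$157,108/7⌋ = $22,444 → take DB $24,213. Book value $169,495.
Year 5: DB = ⌊$169,495 × 125%/10⌋ = $21,186; SL = ⌊$132,895/6⌋ = $22,149 → take SL $22,149. Book value $147,346.
Year 6: DB = ⌊$147,346 × 125%/10⌋ = $18,418; SL = ⌊$110,746/5⌋ = $22,149 → take SL $22,149. Book value $125,197.

$125,197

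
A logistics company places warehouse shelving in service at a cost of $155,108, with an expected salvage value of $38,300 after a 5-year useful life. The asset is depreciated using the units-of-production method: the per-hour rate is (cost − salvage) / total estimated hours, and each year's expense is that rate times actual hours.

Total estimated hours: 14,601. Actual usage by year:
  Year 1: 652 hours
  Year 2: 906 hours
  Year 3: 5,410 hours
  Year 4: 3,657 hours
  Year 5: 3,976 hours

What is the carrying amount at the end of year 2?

$142,644

Depreciable base = $155,108 − $38,300 = $116,808.
Rate = $116,808 / 14,601 hours = $8 per hour.
Year 1: 652 × $8 = $5,216. Book value $149,892.
Year 2: 906 × $8 = $7,248. Book value $142,644.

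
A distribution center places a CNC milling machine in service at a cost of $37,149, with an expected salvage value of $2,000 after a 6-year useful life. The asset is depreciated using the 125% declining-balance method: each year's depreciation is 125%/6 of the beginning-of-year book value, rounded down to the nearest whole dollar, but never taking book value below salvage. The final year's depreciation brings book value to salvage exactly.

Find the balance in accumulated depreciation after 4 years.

$22,556

Depreciable base = $37,149 − $2,000 = $35,149.
Year 1: ⌊$37,149 × 125%/6⌋ = $7,739. Book value $29,410.
Year 2: ⌊$29,410 × 125%/6⌋ = $6,127. Book value $23,283.
Year 3: ⌊$23,283 × 125%/6⌋ = $4,850. Book value $18,433.
Year 4: ⌊$18,433 × 125%/6⌋ = $3,840. Book value $14,593.
Accumulated through year 4 = $37,149 − $14,593 = $22,556.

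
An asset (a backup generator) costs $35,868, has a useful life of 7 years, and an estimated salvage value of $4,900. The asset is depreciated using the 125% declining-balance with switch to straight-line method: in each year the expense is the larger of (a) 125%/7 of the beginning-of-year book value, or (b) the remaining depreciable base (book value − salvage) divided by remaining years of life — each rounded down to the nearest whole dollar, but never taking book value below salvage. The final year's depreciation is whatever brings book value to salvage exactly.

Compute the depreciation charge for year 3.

Depreciable base = $35,868 − $4,900 = $30,968.
Year 1: DB = ⌊$35,868 × 125%/7⌋ = $6,405; SL = ⌊$30,968/7⌋ = $4,424 → take DB $6,405. Book value $29,463.
Year 2: DB = ⌊$29,463 × 125%/7⌋ = $5,261; SL = ⌊$24,563/6⌋ = $4,093 → take DB $5,261. Book value $24,202.
Year 3: DB = ⌊$24,202 × 125%/7⌋ = $4,321; SL = ⌊$19,302/5⌋ = $3,860 → take DB $4,321. Book value $19,881.

$4,321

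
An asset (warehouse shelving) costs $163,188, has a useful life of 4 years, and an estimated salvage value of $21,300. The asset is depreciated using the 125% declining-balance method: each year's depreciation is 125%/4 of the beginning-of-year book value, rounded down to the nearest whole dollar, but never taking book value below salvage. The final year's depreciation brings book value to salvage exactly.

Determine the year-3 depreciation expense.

$24,103

Depreciable base = $163,188 − $21,300 = $141,888.
Year 1: ⌊$163,188 × 125%/4⌋ = $50,996. Book value $112,192.
Year 2: ⌊$112,192 × 125%/4⌋ = $35,060. Book value $77,132.
Year 3: ⌊$77,132 × 125%/4⌋ = $24,103. Book value $53,029.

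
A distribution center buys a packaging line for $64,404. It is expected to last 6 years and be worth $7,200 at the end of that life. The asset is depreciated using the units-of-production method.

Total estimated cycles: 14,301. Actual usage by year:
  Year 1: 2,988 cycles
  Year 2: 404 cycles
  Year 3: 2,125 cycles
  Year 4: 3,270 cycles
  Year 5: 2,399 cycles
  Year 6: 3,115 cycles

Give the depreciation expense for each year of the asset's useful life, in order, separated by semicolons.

Depreciable base = $64,404 − $7,200 = $57,204.
Rate = $57,204 / 14,301 cycles = $4 per cycle.
Year 1: 2,988 × $4 = $11,952. Book value $52,452.
Year 2: 404 × $4 = $1,616. Book value $50,836.
Year 3: 2,125 × $4 = $8,500. Book value $42,336.
Year 4: 3,270 × $4 = $13,080. Book value $29,256.
Year 5: 2,399 × $4 = $9,596. Book value $19,660.
Year 6: 3,115 × $4 = $12,460. Book value $7,200.

$11,952; $1,616; $8,500; $13,080; $9,596; $12,460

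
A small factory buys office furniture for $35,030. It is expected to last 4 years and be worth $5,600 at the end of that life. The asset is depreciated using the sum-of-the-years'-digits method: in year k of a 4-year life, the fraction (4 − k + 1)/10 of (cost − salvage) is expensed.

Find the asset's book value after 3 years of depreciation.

Depreciable base = $35,030 − $5,600 = $29,430.
Sum of the years' digits = 4+3+2+1 = 10.
Year 1: $29,430 × 4/10 = $11,772. Book value $23,258.
Year 2: $29,430 × 3/10 = $8,829. Book value $14,429.
Year 3: $29,430 × 2/10 = $5,886. Book value $8,543.

$8,543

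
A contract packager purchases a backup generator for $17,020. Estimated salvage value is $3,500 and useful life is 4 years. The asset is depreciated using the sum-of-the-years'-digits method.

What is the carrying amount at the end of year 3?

Depreciable base = $17,020 − $3,500 = $13,520.
Sum of the years' digits = 4+3+2+1 = 10.
Year 1: $13,520 × 4/10 = $5,408. Book value $11,612.
Year 2: $13,520 × 3/10 = $4,056. Book value $7,556.
Year 3: $13,520 × 2/10 = $2,704. Book value $4,852.

$4,852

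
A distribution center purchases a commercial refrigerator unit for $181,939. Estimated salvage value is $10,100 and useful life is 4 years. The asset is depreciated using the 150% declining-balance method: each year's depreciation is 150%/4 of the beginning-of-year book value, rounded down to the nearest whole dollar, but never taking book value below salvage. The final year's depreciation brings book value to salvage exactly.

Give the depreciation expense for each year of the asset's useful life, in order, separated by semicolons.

Depreciable base = $181,939 − $10,100 = $171,839.
Year 1: ⌊$181,939 × 150%/4⌋ = $68,227. Book value $113,712.
Year 2: ⌊$113,712 × 150%/4⌋ = $42,642. Book value $71,070.
Year 3: ⌊$71,070 × 150%/4⌋ = $26,651. Book value $44,419.
Year 4 (final): $44,419 − $10,100 = $34,319. Book value $10,100.

$68,227; $42,642; $26,651; $34,319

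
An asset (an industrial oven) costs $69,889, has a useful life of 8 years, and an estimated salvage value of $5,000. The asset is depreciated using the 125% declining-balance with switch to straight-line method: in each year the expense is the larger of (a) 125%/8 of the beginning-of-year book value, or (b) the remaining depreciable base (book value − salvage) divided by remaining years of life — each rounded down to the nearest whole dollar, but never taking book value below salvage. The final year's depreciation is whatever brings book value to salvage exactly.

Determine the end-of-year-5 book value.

Depreciable base = $69,889 − $5,000 = $64,889.
Year 1: DB = ⌊$69,889 × 125%/8⌋ = $10,920; SL = ⌊$64,889/8⌋ = $8,111 → take DB $10,920. Book value $58,969.
Year 2: DB = ⌊$58,969 × 125%/8⌋ = $9,213; SL = ⌊$53,969/7⌋ = $7,709 → take DB $9,213. Book value $49,756.
Year 3: DB = ⌊$49,756 × 125%/8⌋ = $7,774; SL = ⌊$44,756/6⌋ = $7,459 → take DB $7,774. Book value $41,982.
Year 4: DB = ⌊$41,982 × 125%/8⌋ = $6,559; SL = ⌊$36,982/5⌋ = $7,396 → take SL $7,396. Book value $34,586.
Year 5: DB = ⌊$34,586 × 125%/8⌋ = $5,404; SL = ⌊$29,586/4⌋ = $7,396 → take SL $7,396. Book value $27,190.

$27,190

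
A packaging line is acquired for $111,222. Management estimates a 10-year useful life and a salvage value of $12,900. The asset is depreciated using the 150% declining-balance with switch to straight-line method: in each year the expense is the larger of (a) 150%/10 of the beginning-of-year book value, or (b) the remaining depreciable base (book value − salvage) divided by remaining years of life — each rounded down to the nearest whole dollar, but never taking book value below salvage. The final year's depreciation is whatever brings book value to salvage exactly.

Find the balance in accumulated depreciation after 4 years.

$53,161

Depreciable base = $111,222 − $12,900 = $98,322.
Year 1: DB = ⌊$111,222 × 150%/10⌋ = $16,683; SL = ⌊$98,322/10⌋ = $9,832 → take DB $16,683. Book value $94,539.
Year 2: DB = ⌊$94,539 × 150%/10⌋ = $14,180; SL = ⌊$81,639/9⌋ = $9,071 → take DB $14,180. Book value $80,359.
Year 3: DB = ⌊$80,359 × 150%/10⌋ = $12,053; SL = ⌊$67,459/8⌋ = $8,432 → take DB $12,053. Book value $68,306.
Year 4: DB = ⌊$68,306 × 150%/10⌋ = $10,245; SL = ⌊$55,406/7⌋ = $7,915 → take DB $10,245. Book value $58,061.
Accumulated through year 4 = $111,222 − $58,061 = $53,161.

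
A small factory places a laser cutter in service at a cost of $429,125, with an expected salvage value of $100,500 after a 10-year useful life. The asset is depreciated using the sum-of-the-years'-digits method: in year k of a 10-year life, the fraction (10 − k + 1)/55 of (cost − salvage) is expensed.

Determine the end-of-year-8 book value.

Depreciable base = $429,125 − $100,500 = $328,625.
Sum of the years' digits = 10+9+8+7+6+5+4+3+2+1 = 55.
Year 1: $328,625 × 10/55 = $59,750. Book value $369,375.
Year 2: $328,625 × 9/55 = $53,775. Book value $315,600.
Year 3: $328,625 × 8/55 = $47,800. Book value $267,800.
Year 4: $328,625 × 7/55 = $41,825. Book value $225,975.
Year 5: $328,625 × 6/55 = $35,850. Book value $190,125.
Year 6: $328,625 × 5/55 = $29,875. Book value $160,250.
Year 7: $328,625 × 4/55 = $23,900. Book value $136,350.
Year 8: $328,625 × 3/55 = $17,925. Book value $118,425.

$118,425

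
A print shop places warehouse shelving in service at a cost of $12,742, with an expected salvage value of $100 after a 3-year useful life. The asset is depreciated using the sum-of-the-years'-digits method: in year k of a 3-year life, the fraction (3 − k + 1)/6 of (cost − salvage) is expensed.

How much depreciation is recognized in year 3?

Depreciable base = $12,742 − $100 = $12,642.
Sum of the years' digits = 3+2+1 = 6.
Year 1: $12,642 × 3/6 = $6,321. Book value $6,421.
Year 2: $12,642 × 2/6 = $4,214. Book value $2,207.
Year 3: $12,642 × 1/6 = $2,107. Book value $100.

$2,107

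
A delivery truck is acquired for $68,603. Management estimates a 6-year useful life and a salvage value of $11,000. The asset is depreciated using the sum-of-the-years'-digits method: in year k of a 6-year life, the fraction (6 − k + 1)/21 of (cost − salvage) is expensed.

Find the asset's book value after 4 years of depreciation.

$19,229

Depreciable base = $68,603 − $11,000 = $57,603.
Sum of the years' digits = 6+5+4+3+2+1 = 21.
Year 1: $57,603 × 6/21 = $16,458. Book value $52,145.
Year 2: $57,603 × 5/21 = $13,715. Book value $38,430.
Year 3: $57,603 × 4/21 = $10,972. Book value $27,458.
Year 4: $57,603 × 3/21 = $8,229. Book value $19,229.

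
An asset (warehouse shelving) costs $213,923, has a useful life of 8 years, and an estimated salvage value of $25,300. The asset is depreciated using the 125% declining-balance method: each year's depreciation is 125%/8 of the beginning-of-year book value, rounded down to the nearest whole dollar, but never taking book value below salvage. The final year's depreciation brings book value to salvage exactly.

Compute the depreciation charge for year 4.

$20,078

Depreciable base = $213,923 − $25,300 = $188,623.
Year 1: ⌊$213,923 × 125%/8⌋ = $33,425. Book value $180,498.
Year 2: ⌊$180,498 × 125%/8⌋ = $28,202. Book value $152,296.
Year 3: ⌊$152,296 × 125%/8⌋ = $23,796. Book value $128,500.
Year 4: ⌊$128,500 × 125%/8⌋ = $20,078. Book value $108,422.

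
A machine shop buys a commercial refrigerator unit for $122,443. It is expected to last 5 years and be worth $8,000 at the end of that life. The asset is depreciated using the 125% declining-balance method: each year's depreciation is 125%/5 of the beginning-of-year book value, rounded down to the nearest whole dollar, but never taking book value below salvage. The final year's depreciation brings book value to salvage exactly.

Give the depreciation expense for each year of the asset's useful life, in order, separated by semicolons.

$30,610; $22,958; $17,218; $12,914; $30,743

Depreciable base = $122,443 − $8,000 = $114,443.
Year 1: ⌊$122,443 × 125%/5⌋ = $30,610. Book value $91,833.
Year 2: ⌊$91,833 × 125%/5⌋ = $22,958. Book value $68,875.
Year 3: ⌊$68,875 × 125%/5⌋ = $17,218. Book value $51,657.
Year 4: ⌊$51,657 × 125%/5⌋ = $12,914. Book value $38,743.
Year 5 (final): $38,743 − $8,000 = $30,743. Book value $8,000.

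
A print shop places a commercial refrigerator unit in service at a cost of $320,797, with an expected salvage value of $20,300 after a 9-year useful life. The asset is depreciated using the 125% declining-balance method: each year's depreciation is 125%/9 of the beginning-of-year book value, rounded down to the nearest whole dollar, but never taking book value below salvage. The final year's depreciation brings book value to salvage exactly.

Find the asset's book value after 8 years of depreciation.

Depreciable base = $320,797 − $20,300 = $300,497.
Year 1: ⌊$320,797 × 125%/9⌋ = $44,555. Book value $276,242.
Year 2: ⌊$276,242 × 125%/9⌋ = $38,366. Book value $237,876.
Year 3: ⌊$237,876 × 125%/9⌋ = $33,038. Book value $204,838.
Year 4: ⌊$204,838 × 125%/9⌋ = $28,449. Book value $176,389.
Year 5: ⌊$176,389 × 125%/9⌋ = $24,498. Book value $151,891.
Year 6: ⌊$151,891 × 125%/9⌋ = $21,095. Book value $130,796.
Year 7: ⌊$130,796 × 125%/9⌋ = $18,166. Book value $112,630.
Year 8: ⌊$112,630 × 125%/9⌋ = $15,643. Book value $96,987.

$96,987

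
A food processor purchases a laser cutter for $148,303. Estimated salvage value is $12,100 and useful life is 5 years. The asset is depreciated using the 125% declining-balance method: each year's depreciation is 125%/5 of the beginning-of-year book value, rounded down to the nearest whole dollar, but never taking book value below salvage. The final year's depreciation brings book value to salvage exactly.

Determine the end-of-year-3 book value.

$62,566

Depreciable base = $148,303 − $12,100 = $136,203.
Year 1: ⌊$148,303 × 125%/5⌋ = $37,075. Book value $111,228.
Year 2: ⌊$111,228 × 125%/5⌋ = $27,807. Book value $83,421.
Year 3: ⌊$83,421 × 125%/5⌋ = $20,855. Book value $62,566.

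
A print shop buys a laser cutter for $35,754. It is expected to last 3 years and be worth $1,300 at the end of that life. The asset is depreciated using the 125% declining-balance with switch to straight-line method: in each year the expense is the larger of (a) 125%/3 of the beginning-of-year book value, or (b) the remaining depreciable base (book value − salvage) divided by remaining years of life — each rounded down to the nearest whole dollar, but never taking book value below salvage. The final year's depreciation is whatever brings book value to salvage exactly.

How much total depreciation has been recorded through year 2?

Depreciable base = $35,754 − $1,300 = $34,454.
Year 1: DB = ⌊$35,754 × 125%/3⌋ = $14,897; SL = ⌊$34,454/3⌋ = $11,484 → take DB $14,897. Book value $20,857.
Year 2: DB = ⌊$20,857 × 125%/3⌋ = $8,690; SL = ⌊$19,557/2⌋ = $9,778 → take SL $9,778. Book value $11,079.
Accumulated through year 2 = $35,754 − $11,079 = $24,675.

$24,675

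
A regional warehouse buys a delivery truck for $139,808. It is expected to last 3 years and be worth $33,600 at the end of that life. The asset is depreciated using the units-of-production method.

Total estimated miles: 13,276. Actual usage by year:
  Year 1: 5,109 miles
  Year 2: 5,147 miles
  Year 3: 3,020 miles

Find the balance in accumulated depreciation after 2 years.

$82,048

Depreciable base = $139,808 − $33,600 = $106,208.
Rate = $106,208 / 13,276 miles = $8 per mile.
Year 1: 5,109 × $8 = $40,872. Book value $98,936.
Year 2: 5,147 × $8 = $41,176. Book value $57,760.
Accumulated through year 2 = $139,808 − $57,760 = $82,048.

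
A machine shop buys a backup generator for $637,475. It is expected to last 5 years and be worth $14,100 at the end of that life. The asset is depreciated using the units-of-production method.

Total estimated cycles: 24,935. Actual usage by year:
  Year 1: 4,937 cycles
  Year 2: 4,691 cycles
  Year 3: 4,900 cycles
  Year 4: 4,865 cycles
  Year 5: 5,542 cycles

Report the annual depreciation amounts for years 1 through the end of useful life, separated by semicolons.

$123,425; $117,275; $122,500; $121,625; $138,550

Depreciable base = $637,475 − $14,100 = $623,375.
Rate = $623,375 / 24,935 cycles = $25 per cycle.
Year 1: 4,937 × $25 = $123,425. Book value $514,050.
Year 2: 4,691 × $25 = $117,275. Book value $396,775.
Year 3: 4,900 × $25 = $122,500. Book value $274,275.
Year 4: 4,865 × $25 = $121,625. Book value $152,650.
Year 5: 5,542 × $25 = $138,550. Book value $14,100.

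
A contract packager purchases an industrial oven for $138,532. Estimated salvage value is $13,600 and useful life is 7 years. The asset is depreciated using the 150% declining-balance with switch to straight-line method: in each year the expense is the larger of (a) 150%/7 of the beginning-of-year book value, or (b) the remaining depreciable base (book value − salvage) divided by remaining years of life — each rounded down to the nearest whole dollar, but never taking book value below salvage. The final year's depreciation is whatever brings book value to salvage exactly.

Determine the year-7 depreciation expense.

Depreciable base = $138,532 − $13,600 = $124,932.
Year 1: DB = ⌊$138,532 × 150%/7⌋ = $29,685; SL = ⌊$124,932/7⌋ = $17,847 → take DB $29,685. Book value $108,847.
Year 2: DB = ⌊$108,847 × 150%/7⌋ = $23,324; SL = ⌊$95,247/6⌋ = $15,874 → take DB $23,324. Book value $85,523.
Year 3: DB = ⌊$85,523 × 150%/7⌋ = $18,326; SL = ⌊$71,923/5⌋ = $14,384 → take DB $18,326. Book value $67,197.
Year 4: DB = ⌊$67,197 × 150%/7⌋ = $14,399; SL = ⌊$53,597/4⌋ = $13,399 → take DB $14,399. Book value $52,798.
Year 5: DB = ⌊$52,798 × 150%/7⌋ = $11,313; SL = ⌊$39,198/3⌋ = $13,066 → take SL $13,066. Book value $39,732.
Year 6: DB = ⌊$39,732 × 150%/7⌋ = $8,514; SL = ⌊$26,132/2⌋ = $13,066 → take SL $13,066. Book value $26,666.
Year 7 (final): $26,666 − $13,600 = $13,066. Book value $13,600.

$13,066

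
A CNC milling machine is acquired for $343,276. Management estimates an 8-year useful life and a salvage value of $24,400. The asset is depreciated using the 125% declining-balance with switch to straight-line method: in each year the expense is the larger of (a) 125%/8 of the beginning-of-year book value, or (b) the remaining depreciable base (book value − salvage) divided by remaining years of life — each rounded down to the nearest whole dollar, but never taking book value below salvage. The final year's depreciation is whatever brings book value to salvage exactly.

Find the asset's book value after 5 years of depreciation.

$133,480

Depreciable base = $343,276 − $24,400 = $318,876.
Year 1: DB = ⌊$343,276 × 125%/8⌋ = $53,636; SL = ⌊$318,876/8⌋ = $39,859 → take DB $53,636. Book value $289,640.
Year 2: DB = ⌊$289,640 × 125%/8⌋ = $45,256; SL = ⌊$265,240/7⌋ = $37,891 → take DB $45,256. Book value $244,384.
Year 3: DB = ⌊$244,384 × 125%/8⌋ = $38,185; SL = ⌊$219,984/6⌋ = $36,664 → take DB $38,185. Book value $206,199.
Year 4: DB = ⌊$206,199 × 125%/8⌋ = $32,218; SL = ⌊$181,799/5⌋ = $36,359 → take SL $36,359. Book value $169,840.
Year 5: DB = ⌊$169,840 × 125%/8⌋ = $26,537; SL = ⌊$145,440/4⌋ = $36,360 → take SL $36,360. Book value $133,480.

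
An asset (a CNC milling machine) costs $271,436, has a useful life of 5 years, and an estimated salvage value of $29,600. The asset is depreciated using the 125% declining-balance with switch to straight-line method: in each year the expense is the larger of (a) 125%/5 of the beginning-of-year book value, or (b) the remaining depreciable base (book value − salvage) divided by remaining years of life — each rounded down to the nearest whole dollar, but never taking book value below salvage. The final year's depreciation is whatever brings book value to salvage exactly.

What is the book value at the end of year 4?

$70,628

Depreciable base = $271,436 − $29,600 = $241,836.
Year 1: DB = ⌊$271,436 × 125%/5⌋ = $67,859; SL = ⌊$241,836/5⌋ = $48,367 → take DB $67,859. Book value $203,577.
Year 2: DB = ⌊$203,577 × 125%/5⌋ = $50,894; SL = ⌊$173,977/4⌋ = $43,494 → take DB $50,894. Book value $152,683.
Year 3: DB = ⌊$152,683 × 125%/5⌋ = $38,170; SL = ⌊$123,083/3⌋ = $41,027 → take SL $41,027. Book value $111,656.
Year 4: DB = ⌊$111,656 × 125%/5⌋ = $27,914; SL = ⌊$82,056/2⌋ = $41,028 → take SL $41,028. Book value $70,628.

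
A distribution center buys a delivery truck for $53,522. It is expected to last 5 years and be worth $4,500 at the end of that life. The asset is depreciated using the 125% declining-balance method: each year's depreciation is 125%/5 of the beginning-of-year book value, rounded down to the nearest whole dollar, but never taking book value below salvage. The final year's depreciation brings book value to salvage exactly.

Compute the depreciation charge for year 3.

Depreciable base = $53,522 − $4,500 = $49,022.
Year 1: ⌊$53,522 × 125%/5⌋ = $13,380. Book value $40,142.
Year 2: ⌊$40,142 × 125%/5⌋ = $10,035. Book value $30,107.
Year 3: ⌊$30,107 × 125%/5⌋ = $7,526. Book value $22,581.

$7,526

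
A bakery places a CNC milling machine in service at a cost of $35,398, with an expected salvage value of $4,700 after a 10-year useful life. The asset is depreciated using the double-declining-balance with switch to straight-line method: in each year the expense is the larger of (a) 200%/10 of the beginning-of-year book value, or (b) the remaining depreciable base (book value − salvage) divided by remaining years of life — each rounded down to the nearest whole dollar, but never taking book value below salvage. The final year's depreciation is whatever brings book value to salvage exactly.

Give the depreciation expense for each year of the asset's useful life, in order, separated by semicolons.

$7,079; $5,663; $4,531; $3,625; $2,900; $2,320; $1,856; $1,484; $1,188; $52

Depreciable base = $35,398 − $4,700 = $30,698.
Year 1: DB = ⌊$35,398 × 200%/10⌋ = $7,079; SL = ⌊$30,698/10⌋ = $3,069 → take DB $7,079. Book value $28,319.
Year 2: DB = ⌊$28,319 × 200%/10⌋ = $5,663; SL = ⌊$23,619/9⌋ = $2,624 → take DB $5,663. Book value $22,656.
Year 3: DB = ⌊$22,656 × 200%/10⌋ = $4,531; SL = ⌊$17,956/8⌋ = $2,244 → take DB $4,531. Book value $18,125.
Year 4: DB = ⌊$18,125 × 200%/10⌋ = $3,625; SL = ⌊$13,425/7⌋ = $1,917 → take DB $3,625. Book value $14,500.
Year 5: DB = ⌊$14,500 × 200%/10⌋ = $2,900; SL = ⌊$9,800/6⌋ = $1,633 → take DB $2,900. Book value $11,600.
Year 6: DB = ⌊$11,600 × 200%/10⌋ = $2,320; SL = ⌊$6,900/5⌋ = $1,380 → take DB $2,320. Book value $9,280.
Year 7: DB = ⌊$9,280 × 200%/10⌋ = $1,856; SL = ⌊$4,580/4⌋ = $1,145 → take DB $1,856. Book value $7,424.
Year 8: DB = ⌊$7,424 × 200%/10⌋ = $1,484; SL = ⌊$2,724/3⌋ = $908 → take DB $1,484. Book value $5,940.
Year 9: DB = ⌊$5,940 × 200%/10⌋ = $1,188; SL = ⌊$1,240/2⌋ = $620 → take DB $1,188. Book value $4,752.
Year 10 (final): $4,752 − $4,700 = $52. Book value $4,700.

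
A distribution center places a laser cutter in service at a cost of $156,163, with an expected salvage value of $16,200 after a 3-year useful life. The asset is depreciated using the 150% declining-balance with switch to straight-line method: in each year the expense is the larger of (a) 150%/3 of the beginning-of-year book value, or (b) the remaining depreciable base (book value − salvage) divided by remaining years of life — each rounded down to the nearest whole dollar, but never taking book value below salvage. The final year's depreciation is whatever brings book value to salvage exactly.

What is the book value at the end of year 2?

Depreciable base = $156,163 − $16,200 = $139,963.
Year 1: DB = ⌊$156,163 × 150%/3⌋ = $78,081; SL = ⌊$139,963/3⌋ = $46,654 → take DB $78,081. Book value $78,082.
Year 2: DB = ⌊$78,082 × 150%/3⌋ = $39,041; SL = ⌊$61,882/2⌋ = $30,941 → take DB $39,041. Book value $39,041.

$39,041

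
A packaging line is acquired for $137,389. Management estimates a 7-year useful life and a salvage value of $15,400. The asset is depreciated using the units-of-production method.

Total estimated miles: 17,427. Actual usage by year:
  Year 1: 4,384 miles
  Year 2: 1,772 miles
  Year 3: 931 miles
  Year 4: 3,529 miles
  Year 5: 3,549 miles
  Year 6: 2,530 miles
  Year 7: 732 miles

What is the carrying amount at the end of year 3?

Depreciable base = $137,389 − $15,400 = $121,989.
Rate = $121,989 / 17,427 miles = $7 per mile.
Year 1: 4,384 × $7 = $30,688. Book value $106,701.
Year 2: 1,772 × $7 = $12,404. Book value $94,297.
Year 3: 931 × $7 = $6,517. Book value $87,780.

$87,780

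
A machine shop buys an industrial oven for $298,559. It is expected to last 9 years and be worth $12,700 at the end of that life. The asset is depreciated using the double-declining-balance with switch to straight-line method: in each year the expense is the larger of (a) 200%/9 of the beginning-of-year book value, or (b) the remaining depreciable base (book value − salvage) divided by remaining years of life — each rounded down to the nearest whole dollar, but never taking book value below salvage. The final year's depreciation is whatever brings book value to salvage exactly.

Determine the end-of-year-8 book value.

$30,499

Depreciable base = $298,559 − $12,700 = $285,859.
Year 1: DB = ⌊$298,559 × 200%/9⌋ = $66,346; SL = ⌊$285,859/9⌋ = $31,762 → take DB $66,346. Book value $232,213.
Year 2: DB = ⌊$232,213 × 200%/9⌋ = $51,602; SL = ⌊$219,513/8⌋ = $27,439 → take DB $51,602. Book value $180,611.
Year 3: DB = ⌊$180,611 × 200%/9⌋ = $40,135; SL = ⌊$167,911/7⌋ = $23,987 → take DB $40,135. Book value $140,476.
Year 4: DB = ⌊$140,476 × 200%/9⌋ = $31,216; SL = ⌊$127,776/6⌋ = $21,296 → take DB $31,216. Book value $109,260.
Year 5: DB = ⌊$109,260 × 200%/9⌋ = $24,280; SL = ⌊$96,560/5⌋ = $19,312 → take DB $24,280. Book value $84,980.
Year 6: DB = ⌊$84,980 × 200%/9⌋ = $18,884; SL = ⌊$72,280/4⌋ = $18,070 → take DB $18,884. Book value $66,096.
Year 7: DB = ⌊$66,096 × 200%/9⌋ = $14,688; SL = ⌊$53,396/3⌋ = $17,798 → take SL $17,798. Book value $48,298.
Year 8: DB = ⌊$48,298 × 200%/9⌋ = $10,732; SL = ⌊$35,598/2⌋ = $17,799 → take SL $17,799. Book value $30,499.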